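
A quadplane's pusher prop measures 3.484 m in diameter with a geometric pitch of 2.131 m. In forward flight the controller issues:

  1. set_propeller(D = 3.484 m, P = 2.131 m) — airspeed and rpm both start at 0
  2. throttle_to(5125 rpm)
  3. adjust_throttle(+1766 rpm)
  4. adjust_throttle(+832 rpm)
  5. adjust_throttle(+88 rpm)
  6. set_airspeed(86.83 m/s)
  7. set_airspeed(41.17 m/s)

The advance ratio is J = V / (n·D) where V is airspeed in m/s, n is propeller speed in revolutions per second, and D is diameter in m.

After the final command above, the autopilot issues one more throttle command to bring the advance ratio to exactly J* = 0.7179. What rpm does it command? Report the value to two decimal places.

rpm = 987.62

set_propeller: D = 3.484 m, P = 2.131 m (p = P/D = 0.611653); state ← (V=0, rpm=0)
throttle_to(5125): rpm ← 5125
adjust_throttle(+1766): rpm ← 5125 +1766 = 6891
adjust_throttle(+832): rpm ← 6891 +832 = 7723
adjust_throttle(+88): rpm ← 7723 +88 = 7811
set_airspeed(86.83): V ← 86.83 m/s
set_airspeed(41.17): V ← 41.17 m/s
final state: V = 41.17 m/s, rpm = 7811 → n = rpm/60 = 130.183333 rev/s
target J* = 0.7179; solve J* = V/(n·D) for n: n = V/(J*·D) = 41.17/(0.7179 × 3.484) = 16.460339 rev/s
rpm = 60·n = 987.620322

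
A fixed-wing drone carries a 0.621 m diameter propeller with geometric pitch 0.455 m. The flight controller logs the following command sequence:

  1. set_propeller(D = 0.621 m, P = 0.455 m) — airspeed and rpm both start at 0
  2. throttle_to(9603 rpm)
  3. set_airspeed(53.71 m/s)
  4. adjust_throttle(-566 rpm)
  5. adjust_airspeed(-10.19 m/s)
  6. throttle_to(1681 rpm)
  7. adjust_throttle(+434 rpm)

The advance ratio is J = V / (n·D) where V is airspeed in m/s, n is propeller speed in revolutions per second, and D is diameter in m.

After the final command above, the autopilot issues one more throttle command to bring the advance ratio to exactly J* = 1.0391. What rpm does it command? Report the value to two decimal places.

set_propeller: D = 0.621 m, P = 0.455 m (p = P/D = 0.732689); state ← (V=0, rpm=0)
throttle_to(9603): rpm ← 9603
set_airspeed(53.71): V ← 53.71 m/s
adjust_throttle(-566): rpm ← 9603 -566 = 9037
adjust_airspeed(-10.19): V ← 53.71 -10.19 = 43.52 m/s
throttle_to(1681): rpm ← 1681
adjust_throttle(+434): rpm ← 1681 +434 = 2115
final state: V = 43.52 m/s, rpm = 2115 → n = rpm/60 = 35.250000 rev/s
target J* = 1.0391; solve J* = V/(n·D) for n: n = V/(J*·D) = 43.52/(1.0391 × 0.621) = 67.443475 rev/s
rpm = 60·n = 4046.608525

rpm = 4046.61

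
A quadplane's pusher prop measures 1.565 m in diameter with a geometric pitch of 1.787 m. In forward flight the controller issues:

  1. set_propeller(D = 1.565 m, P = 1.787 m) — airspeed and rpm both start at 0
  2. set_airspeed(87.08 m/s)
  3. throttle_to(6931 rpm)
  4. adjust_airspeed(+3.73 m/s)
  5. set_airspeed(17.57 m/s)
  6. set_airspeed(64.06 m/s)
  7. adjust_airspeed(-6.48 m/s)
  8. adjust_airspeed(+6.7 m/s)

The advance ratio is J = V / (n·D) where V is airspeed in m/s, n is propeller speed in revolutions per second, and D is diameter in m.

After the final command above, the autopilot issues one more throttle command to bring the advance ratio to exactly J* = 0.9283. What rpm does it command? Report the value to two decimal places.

set_propeller: D = 1.565 m, P = 1.787 m (p = P/D = 1.141853); state ← (V=0, rpm=0)
set_airspeed(87.08): V ← 87.08 m/s
throttle_to(6931): rpm ← 6931
adjust_airspeed(+3.73): V ← 87.08 +3.73 = 90.81 m/s
set_airspeed(17.57): V ← 17.57 m/s
set_airspeed(64.06): V ← 64.06 m/s
adjust_airspeed(-6.48): V ← 64.06 -6.48 = 57.58 m/s
adjust_airspeed(+6.7): V ← 57.58 +6.7 = 64.28 m/s
final state: V = 64.28 m/s, rpm = 6931 → n = rpm/60 = 115.516667 rev/s
target J* = 0.9283; solve J* = V/(n·D) for n: n = V/(J*·D) = 64.28/(0.9283 × 1.565) = 44.245914 rev/s
rpm = 60·n = 2654.754870

rpm = 2654.75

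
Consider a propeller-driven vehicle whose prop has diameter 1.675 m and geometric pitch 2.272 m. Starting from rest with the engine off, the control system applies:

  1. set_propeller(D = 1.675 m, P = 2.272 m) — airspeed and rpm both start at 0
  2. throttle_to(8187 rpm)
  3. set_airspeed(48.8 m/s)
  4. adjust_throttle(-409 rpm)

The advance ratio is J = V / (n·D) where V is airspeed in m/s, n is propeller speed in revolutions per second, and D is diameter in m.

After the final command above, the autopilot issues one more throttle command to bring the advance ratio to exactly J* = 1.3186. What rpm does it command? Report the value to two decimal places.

set_propeller: D = 1.675 m, P = 2.272 m (p = P/D = 1.356418); state ← (V=0, rpm=0)
throttle_to(8187): rpm ← 8187
set_airspeed(48.8): V ← 48.8 m/s
adjust_throttle(-409): rpm ← 8187 -409 = 7778
final state: V = 48.8 m/s, rpm = 7778 → n = rpm/60 = 129.633333 rev/s
target J* = 1.3186; solve J* = V/(n·D) for n: n = V/(J*·D) = 48.8/(1.3186 × 1.675) = 22.094895 rev/s
rpm = 60·n = 1325.693691

rpm = 1325.69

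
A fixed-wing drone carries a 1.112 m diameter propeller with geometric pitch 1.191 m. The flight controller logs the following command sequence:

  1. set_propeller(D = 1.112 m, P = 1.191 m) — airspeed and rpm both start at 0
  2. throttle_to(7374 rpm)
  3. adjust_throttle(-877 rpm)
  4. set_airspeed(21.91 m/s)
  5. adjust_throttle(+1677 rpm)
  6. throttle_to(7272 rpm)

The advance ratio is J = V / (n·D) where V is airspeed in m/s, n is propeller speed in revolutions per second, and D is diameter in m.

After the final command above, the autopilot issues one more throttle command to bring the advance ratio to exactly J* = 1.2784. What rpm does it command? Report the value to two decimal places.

rpm = 924.75

set_propeller: D = 1.112 m, P = 1.191 m (p = P/D = 1.071043); state ← (V=0, rpm=0)
throttle_to(7374): rpm ← 7374
adjust_throttle(-877): rpm ← 7374 -877 = 6497
set_airspeed(21.91): V ← 21.91 m/s
adjust_throttle(+1677): rpm ← 6497 +1677 = 8174
throttle_to(7272): rpm ← 7272
final state: V = 21.91 m/s, rpm = 7272 → n = rpm/60 = 121.200000 rev/s
target J* = 1.2784; solve J* = V/(n·D) for n: n = V/(J*·D) = 21.91/(1.2784 × 1.112) = 15.412420 rev/s
rpm = 60·n = 924.745185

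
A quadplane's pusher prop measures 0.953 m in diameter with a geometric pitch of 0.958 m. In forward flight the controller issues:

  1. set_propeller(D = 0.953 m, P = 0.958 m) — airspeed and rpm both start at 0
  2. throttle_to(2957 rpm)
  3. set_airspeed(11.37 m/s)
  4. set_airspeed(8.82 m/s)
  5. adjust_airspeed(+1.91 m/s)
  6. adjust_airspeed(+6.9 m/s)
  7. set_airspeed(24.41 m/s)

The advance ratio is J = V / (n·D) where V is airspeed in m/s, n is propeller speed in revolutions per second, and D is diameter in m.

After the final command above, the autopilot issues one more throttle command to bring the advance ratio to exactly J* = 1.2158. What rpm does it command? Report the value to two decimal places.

rpm = 1264.05

set_propeller: D = 0.953 m, P = 0.958 m (p = P/D = 1.005247); state ← (V=0, rpm=0)
throttle_to(2957): rpm ← 2957
set_airspeed(11.37): V ← 11.37 m/s
set_airspeed(8.82): V ← 8.82 m/s
adjust_airspeed(+1.91): V ← 8.82 +1.91 = 10.73 m/s
adjust_airspeed(+6.9): V ← 10.73 +6.9 = 17.63 m/s
set_airspeed(24.41): V ← 24.41 m/s
final state: V = 24.41 m/s, rpm = 2957 → n = rpm/60 = 49.283333 rev/s
target J* = 1.2158; solve J* = V/(n·D) for n: n = V/(J*·D) = 24.41/(1.2158 × 0.953) = 21.067487 rev/s
rpm = 60·n = 1264.049235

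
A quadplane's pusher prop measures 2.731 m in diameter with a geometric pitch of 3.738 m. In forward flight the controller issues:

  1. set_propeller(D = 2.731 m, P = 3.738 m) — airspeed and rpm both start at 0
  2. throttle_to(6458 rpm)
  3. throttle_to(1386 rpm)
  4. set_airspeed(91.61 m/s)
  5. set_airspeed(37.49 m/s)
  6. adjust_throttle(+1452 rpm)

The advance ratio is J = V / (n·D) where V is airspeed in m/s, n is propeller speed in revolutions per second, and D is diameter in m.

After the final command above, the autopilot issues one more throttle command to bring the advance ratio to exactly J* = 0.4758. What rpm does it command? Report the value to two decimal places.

rpm = 1731.09

set_propeller: D = 2.731 m, P = 3.738 m (p = P/D = 1.368729); state ← (V=0, rpm=0)
throttle_to(6458): rpm ← 6458
throttle_to(1386): rpm ← 1386
set_airspeed(91.61): V ← 91.61 m/s
set_airspeed(37.49): V ← 37.49 m/s
adjust_throttle(+1452): rpm ← 1386 +1452 = 2838
final state: V = 37.49 m/s, rpm = 2838 → n = rpm/60 = 47.300000 rev/s
target J* = 0.4758; solve J* = V/(n·D) for n: n = V/(J*·D) = 37.49/(0.4758 × 2.731) = 28.851560 rev/s
rpm = 60·n = 1731.093609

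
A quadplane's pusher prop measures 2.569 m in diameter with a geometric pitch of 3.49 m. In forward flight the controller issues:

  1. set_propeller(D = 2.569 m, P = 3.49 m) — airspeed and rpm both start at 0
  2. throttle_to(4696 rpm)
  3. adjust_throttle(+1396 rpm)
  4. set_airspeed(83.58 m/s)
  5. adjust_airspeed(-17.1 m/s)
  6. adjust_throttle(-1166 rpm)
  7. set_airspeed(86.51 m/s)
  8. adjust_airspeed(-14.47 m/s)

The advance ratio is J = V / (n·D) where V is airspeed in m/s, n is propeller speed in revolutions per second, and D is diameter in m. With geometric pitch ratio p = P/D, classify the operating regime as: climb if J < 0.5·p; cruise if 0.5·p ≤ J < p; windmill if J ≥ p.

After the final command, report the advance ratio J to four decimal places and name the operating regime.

J = 0.3416, regime = climb

set_propeller: D = 2.569 m, P = 3.49 m (p = P/D = 1.358505); state ← (V=0, rpm=0)
throttle_to(4696): rpm ← 4696
adjust_throttle(+1396): rpm ← 4696 +1396 = 6092
set_airspeed(83.58): V ← 83.58 m/s
adjust_airspeed(-17.1): V ← 83.58 -17.1 = 66.48 m/s
adjust_throttle(-1166): rpm ← 6092 -1166 = 4926
set_airspeed(86.51): V ← 86.51 m/s
adjust_airspeed(-14.47): V ← 86.51 -14.47 = 72.04 m/s
final state: V = 72.04 m/s, rpm = 4926 → n = rpm/60 = 82.100000 rev/s
J = V / (n·D) = 72.04 / (82.100000 × 2.569) = 0.341560
regime bands: climb J<0.6793 | cruise [0.6793, 1.3585) | windmill J≥1.3585
J = 0.3416 → climb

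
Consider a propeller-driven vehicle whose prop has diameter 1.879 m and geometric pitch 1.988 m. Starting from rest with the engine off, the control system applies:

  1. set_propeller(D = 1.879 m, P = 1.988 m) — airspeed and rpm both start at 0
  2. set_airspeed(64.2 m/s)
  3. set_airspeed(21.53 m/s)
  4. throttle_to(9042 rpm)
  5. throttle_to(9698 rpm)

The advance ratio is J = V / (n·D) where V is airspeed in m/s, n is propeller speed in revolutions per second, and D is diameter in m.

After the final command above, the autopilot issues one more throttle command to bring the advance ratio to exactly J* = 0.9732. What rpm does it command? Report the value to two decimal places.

set_propeller: D = 1.879 m, P = 1.988 m (p = P/D = 1.058010); state ← (V=0, rpm=0)
set_airspeed(64.2): V ← 64.2 m/s
set_airspeed(21.53): V ← 21.53 m/s
throttle_to(9042): rpm ← 9042
throttle_to(9698): rpm ← 9698
final state: V = 21.53 m/s, rpm = 9698 → n = rpm/60 = 161.633333 rev/s
target J* = 0.9732; solve J* = V/(n·D) for n: n = V/(J*·D) = 21.53/(0.9732 × 1.879) = 11.773759 rev/s
rpm = 60·n = 706.425552

rpm = 706.43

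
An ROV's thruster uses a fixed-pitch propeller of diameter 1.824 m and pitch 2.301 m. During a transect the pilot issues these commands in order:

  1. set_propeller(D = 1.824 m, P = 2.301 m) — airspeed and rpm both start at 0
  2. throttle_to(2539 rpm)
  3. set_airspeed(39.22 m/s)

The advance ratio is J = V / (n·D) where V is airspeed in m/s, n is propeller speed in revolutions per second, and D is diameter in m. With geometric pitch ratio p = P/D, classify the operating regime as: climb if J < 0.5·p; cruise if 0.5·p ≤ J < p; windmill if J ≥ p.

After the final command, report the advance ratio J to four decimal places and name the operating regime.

J = 0.5081, regime = climb

set_propeller: D = 1.824 m, P = 2.301 m (p = P/D = 1.261513); state ← (V=0, rpm=0)
throttle_to(2539): rpm ← 2539
set_airspeed(39.22): V ← 39.22 m/s
final state: V = 39.22 m/s, rpm = 2539 → n = rpm/60 = 42.316667 rev/s
J = V / (n·D) = 39.22 / (42.316667 × 1.824) = 0.508126
regime bands: climb J<0.6308 | cruise [0.6308, 1.2615) | windmill J≥1.2615
J = 0.5081 → climb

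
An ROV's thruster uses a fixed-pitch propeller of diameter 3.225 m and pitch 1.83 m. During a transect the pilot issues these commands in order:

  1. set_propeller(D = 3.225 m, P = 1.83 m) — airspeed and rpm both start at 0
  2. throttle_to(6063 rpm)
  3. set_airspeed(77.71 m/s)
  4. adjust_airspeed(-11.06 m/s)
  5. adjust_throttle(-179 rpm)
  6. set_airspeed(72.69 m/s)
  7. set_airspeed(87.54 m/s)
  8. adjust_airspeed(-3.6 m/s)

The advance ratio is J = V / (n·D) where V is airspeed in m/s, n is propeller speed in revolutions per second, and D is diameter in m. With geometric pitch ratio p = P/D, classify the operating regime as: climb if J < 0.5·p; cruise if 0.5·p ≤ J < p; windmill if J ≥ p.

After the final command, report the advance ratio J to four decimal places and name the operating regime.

J = 0.2654, regime = climb

set_propeller: D = 3.225 m, P = 1.83 m (p = P/D = 0.567442); state ← (V=0, rpm=0)
throttle_to(6063): rpm ← 6063
set_airspeed(77.71): V ← 77.71 m/s
adjust_airspeed(-11.06): V ← 77.71 -11.06 = 66.65 m/s
adjust_throttle(-179): rpm ← 6063 -179 = 5884
set_airspeed(72.69): V ← 72.69 m/s
set_airspeed(87.54): V ← 87.54 m/s
adjust_airspeed(-3.6): V ← 87.54 -3.6 = 83.94 m/s
final state: V = 83.94 m/s, rpm = 5884 → n = rpm/60 = 98.066667 rev/s
J = V / (n·D) = 83.94 / (98.066667 × 3.225) = 0.265410
regime bands: climb J<0.2837 | cruise [0.2837, 0.5674) | windmill J≥0.5674
J = 0.2654 → climb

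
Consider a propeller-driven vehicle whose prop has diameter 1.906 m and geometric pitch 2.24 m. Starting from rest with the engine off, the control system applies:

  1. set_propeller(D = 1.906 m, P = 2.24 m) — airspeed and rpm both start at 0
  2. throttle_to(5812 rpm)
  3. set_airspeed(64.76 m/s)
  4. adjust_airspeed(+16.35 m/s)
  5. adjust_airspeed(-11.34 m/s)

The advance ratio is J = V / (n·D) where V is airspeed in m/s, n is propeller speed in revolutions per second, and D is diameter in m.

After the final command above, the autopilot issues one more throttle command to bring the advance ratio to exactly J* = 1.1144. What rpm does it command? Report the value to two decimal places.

rpm = 1970.86

set_propeller: D = 1.906 m, P = 2.24 m (p = P/D = 1.175236); state ← (V=0, rpm=0)
throttle_to(5812): rpm ← 5812
set_airspeed(64.76): V ← 64.76 m/s
adjust_airspeed(+16.35): V ← 64.76 +16.35 = 81.11 m/s
adjust_airspeed(-11.34): V ← 81.11 -11.34 = 69.77 m/s
final state: V = 69.77 m/s, rpm = 5812 → n = rpm/60 = 96.866667 rev/s
target J* = 1.1144; solve J* = V/(n·D) for n: n = V/(J*·D) = 69.77/(1.1144 × 1.906) = 32.847682 rev/s
rpm = 60·n = 1970.860900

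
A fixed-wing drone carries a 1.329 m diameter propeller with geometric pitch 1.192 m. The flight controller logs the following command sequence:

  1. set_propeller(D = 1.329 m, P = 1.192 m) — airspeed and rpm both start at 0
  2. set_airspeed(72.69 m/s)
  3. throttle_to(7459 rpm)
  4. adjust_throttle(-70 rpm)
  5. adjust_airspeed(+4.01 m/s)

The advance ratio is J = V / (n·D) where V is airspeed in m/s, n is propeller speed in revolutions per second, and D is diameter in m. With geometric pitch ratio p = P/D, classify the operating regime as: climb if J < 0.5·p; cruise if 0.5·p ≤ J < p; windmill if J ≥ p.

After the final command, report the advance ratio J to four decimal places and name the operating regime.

J = 0.4686, regime = cruise

set_propeller: D = 1.329 m, P = 1.192 m (p = P/D = 0.896915); state ← (V=0, rpm=0)
set_airspeed(72.69): V ← 72.69 m/s
throttle_to(7459): rpm ← 7459
adjust_throttle(-70): rpm ← 7459 -70 = 7389
adjust_airspeed(+4.01): V ← 72.69 +4.01 = 76.7 m/s
final state: V = 76.7 m/s, rpm = 7389 → n = rpm/60 = 123.150000 rev/s
J = V / (n·D) = 76.7 / (123.150000 × 1.329) = 0.468636
regime bands: climb J<0.4485 | cruise [0.4485, 0.8969) | windmill J≥0.8969
J = 0.4686 → cruise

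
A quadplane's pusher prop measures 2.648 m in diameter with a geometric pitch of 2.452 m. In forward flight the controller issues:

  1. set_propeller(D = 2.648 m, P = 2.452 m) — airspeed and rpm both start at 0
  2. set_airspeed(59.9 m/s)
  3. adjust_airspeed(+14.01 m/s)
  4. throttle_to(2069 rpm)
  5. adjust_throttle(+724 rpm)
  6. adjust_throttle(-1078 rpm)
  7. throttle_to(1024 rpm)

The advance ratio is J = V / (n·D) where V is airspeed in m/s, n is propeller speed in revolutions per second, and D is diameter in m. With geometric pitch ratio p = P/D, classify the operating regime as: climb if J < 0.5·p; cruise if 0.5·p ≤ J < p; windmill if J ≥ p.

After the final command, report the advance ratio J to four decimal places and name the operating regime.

set_propeller: D = 2.648 m, P = 2.452 m (p = P/D = 0.925982); state ← (V=0, rpm=0)
set_airspeed(59.9): V ← 59.9 m/s
adjust_airspeed(+14.01): V ← 59.9 +14.01 = 73.91 m/s
throttle_to(2069): rpm ← 2069
adjust_throttle(+724): rpm ← 2069 +724 = 2793
adjust_throttle(-1078): rpm ← 2793 -1078 = 1715
throttle_to(1024): rpm ← 1024
final state: V = 73.91 m/s, rpm = 1024 → n = rpm/60 = 17.066667 rev/s
J = V / (n·D) = 73.91 / (17.066667 × 2.648) = 1.635447
regime bands: climb J<0.4630 | cruise [0.4630, 0.9260) | windmill J≥0.9260
J = 1.6354 → windmill

J = 1.6354, regime = windmill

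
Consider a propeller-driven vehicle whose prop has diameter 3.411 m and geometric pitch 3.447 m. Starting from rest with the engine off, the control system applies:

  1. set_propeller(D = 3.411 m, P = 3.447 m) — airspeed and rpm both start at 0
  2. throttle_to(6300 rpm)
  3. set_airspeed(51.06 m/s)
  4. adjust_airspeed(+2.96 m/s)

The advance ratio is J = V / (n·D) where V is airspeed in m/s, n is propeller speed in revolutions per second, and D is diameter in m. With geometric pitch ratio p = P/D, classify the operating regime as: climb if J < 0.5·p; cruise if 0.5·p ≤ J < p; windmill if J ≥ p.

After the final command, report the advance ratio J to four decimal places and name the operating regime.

J = 0.1508, regime = climb

set_propeller: D = 3.411 m, P = 3.447 m (p = P/D = 1.010554); state ← (V=0, rpm=0)
throttle_to(6300): rpm ← 6300
set_airspeed(51.06): V ← 51.06 m/s
adjust_airspeed(+2.96): V ← 51.06 +2.96 = 54.02 m/s
final state: V = 54.02 m/s, rpm = 6300 → n = rpm/60 = 105.000000 rev/s
J = V / (n·D) = 54.02 / (105.000000 × 3.411) = 0.150829
regime bands: climb J<0.5053 | cruise [0.5053, 1.0106) | windmill J≥1.0106
J = 0.1508 → climb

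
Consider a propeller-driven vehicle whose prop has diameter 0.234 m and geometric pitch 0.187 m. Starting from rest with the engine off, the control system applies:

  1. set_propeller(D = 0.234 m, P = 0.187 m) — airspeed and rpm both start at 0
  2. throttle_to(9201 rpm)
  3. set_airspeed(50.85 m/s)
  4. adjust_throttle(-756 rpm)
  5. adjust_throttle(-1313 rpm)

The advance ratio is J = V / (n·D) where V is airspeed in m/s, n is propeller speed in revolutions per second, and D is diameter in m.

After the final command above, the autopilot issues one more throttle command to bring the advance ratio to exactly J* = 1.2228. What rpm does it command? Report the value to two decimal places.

set_propeller: D = 0.234 m, P = 0.187 m (p = P/D = 0.799145); state ← (V=0, rpm=0)
throttle_to(9201): rpm ← 9201
set_airspeed(50.85): V ← 50.85 m/s
adjust_throttle(-756): rpm ← 9201 -756 = 8445
adjust_throttle(-1313): rpm ← 8445 -1313 = 7132
final state: V = 50.85 m/s, rpm = 7132 → n = rpm/60 = 118.866667 rev/s
target J* = 1.2228; solve J* = V/(n·D) for n: n = V/(J*·D) = 50.85/(1.2228 × 0.234) = 177.713193 rev/s
rpm = 60·n = 10662.791575

rpm = 10662.79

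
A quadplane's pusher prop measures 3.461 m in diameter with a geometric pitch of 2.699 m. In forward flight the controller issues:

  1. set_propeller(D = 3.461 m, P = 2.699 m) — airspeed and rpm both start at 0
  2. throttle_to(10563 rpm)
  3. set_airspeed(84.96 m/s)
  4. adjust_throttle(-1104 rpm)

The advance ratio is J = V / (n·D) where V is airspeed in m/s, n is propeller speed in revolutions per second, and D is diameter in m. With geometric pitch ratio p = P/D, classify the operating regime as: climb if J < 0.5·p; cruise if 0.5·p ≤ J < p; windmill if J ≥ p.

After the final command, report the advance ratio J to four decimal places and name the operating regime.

J = 0.1557, regime = climb

set_propeller: D = 3.461 m, P = 2.699 m (p = P/D = 0.779832); state ← (V=0, rpm=0)
throttle_to(10563): rpm ← 10563
set_airspeed(84.96): V ← 84.96 m/s
adjust_throttle(-1104): rpm ← 10563 -1104 = 9459
final state: V = 84.96 m/s, rpm = 9459 → n = rpm/60 = 157.650000 rev/s
J = V / (n·D) = 84.96 / (157.650000 × 3.461) = 0.155711
regime bands: climb J<0.3899 | cruise [0.3899, 0.7798) | windmill J≥0.7798
J = 0.1557 → climb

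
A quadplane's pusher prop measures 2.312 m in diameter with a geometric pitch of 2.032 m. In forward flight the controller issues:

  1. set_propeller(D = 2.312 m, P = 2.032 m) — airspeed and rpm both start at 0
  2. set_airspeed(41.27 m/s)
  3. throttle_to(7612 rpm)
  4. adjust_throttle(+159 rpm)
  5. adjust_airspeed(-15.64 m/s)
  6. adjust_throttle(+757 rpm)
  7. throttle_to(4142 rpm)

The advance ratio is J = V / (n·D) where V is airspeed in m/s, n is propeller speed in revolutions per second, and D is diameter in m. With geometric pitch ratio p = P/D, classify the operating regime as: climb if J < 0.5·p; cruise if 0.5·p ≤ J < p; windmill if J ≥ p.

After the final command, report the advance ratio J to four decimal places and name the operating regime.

J = 0.1606, regime = climb

set_propeller: D = 2.312 m, P = 2.032 m (p = P/D = 0.878893); state ← (V=0, rpm=0)
set_airspeed(41.27): V ← 41.27 m/s
throttle_to(7612): rpm ← 7612
adjust_throttle(+159): rpm ← 7612 +159 = 7771
adjust_airspeed(-15.64): V ← 41.27 -15.64 = 25.63 m/s
adjust_throttle(+757): rpm ← 7771 +757 = 8528
throttle_to(4142): rpm ← 4142
final state: V = 25.63 m/s, rpm = 4142 → n = rpm/60 = 69.033333 rev/s
J = V / (n·D) = 25.63 / (69.033333 × 2.312) = 0.160584
regime bands: climb J<0.4394 | cruise [0.4394, 0.8789) | windmill J≥0.8789
J = 0.1606 → climb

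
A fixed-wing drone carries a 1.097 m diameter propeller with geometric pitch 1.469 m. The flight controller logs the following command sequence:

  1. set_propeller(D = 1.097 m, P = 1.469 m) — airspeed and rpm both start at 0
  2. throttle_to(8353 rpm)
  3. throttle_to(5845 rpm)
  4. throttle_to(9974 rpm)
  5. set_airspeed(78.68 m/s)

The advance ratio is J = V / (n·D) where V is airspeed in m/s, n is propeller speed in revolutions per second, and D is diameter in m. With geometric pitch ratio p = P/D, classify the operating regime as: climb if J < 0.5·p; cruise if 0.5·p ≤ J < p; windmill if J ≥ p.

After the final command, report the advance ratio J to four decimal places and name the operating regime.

set_propeller: D = 1.097 m, P = 1.469 m (p = P/D = 1.339107); state ← (V=0, rpm=0)
throttle_to(8353): rpm ← 8353
throttle_to(5845): rpm ← 5845
throttle_to(9974): rpm ← 9974
set_airspeed(78.68): V ← 78.68 m/s
final state: V = 78.68 m/s, rpm = 9974 → n = rpm/60 = 166.233333 rev/s
J = V / (n·D) = 78.68 / (166.233333 × 1.097) = 0.431459
regime bands: climb J<0.6696 | cruise [0.6696, 1.3391) | windmill J≥1.3391
J = 0.4315 → climb

J = 0.4315, regime = climb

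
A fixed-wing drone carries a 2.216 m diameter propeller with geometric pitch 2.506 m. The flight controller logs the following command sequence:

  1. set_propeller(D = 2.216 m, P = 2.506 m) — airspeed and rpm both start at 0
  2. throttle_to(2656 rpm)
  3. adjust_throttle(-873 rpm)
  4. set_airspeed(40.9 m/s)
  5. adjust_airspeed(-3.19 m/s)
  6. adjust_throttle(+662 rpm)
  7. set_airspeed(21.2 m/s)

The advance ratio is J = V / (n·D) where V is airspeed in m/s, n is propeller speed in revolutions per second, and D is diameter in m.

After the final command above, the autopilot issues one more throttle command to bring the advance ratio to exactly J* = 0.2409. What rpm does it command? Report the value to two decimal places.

set_propeller: D = 2.216 m, P = 2.506 m (p = P/D = 1.130866); state ← (V=0, rpm=0)
throttle_to(2656): rpm ← 2656
adjust_throttle(-873): rpm ← 2656 -873 = 1783
set_airspeed(40.9): V ← 40.9 m/s
adjust_airspeed(-3.19): V ← 40.9 -3.19 = 37.71 m/s
adjust_throttle(+662): rpm ← 1783 +662 = 2445
set_airspeed(21.2): V ← 21.2 m/s
final state: V = 21.2 m/s, rpm = 2445 → n = rpm/60 = 40.750000 rev/s
target J* = 0.2409; solve J* = V/(n·D) for n: n = V/(J*·D) = 21.2/(0.2409 × 2.216) = 39.712690 rev/s
rpm = 60·n = 2382.761396

rpm = 2382.76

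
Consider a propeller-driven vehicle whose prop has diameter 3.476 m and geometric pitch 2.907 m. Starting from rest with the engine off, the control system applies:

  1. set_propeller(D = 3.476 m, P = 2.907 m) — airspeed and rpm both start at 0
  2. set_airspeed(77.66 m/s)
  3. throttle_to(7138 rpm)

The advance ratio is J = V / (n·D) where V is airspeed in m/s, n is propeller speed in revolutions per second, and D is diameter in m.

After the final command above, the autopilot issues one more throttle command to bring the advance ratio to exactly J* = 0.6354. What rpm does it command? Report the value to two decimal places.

rpm = 2109.70

set_propeller: D = 3.476 m, P = 2.907 m (p = P/D = 0.836306); state ← (V=0, rpm=0)
set_airspeed(77.66): V ← 77.66 m/s
throttle_to(7138): rpm ← 7138
final state: V = 77.66 m/s, rpm = 7138 → n = rpm/60 = 118.966667 rev/s
target J* = 0.6354; solve J* = V/(n·D) for n: n = V/(J*·D) = 77.66/(0.6354 × 3.476) = 35.161744 rev/s
rpm = 60·n = 2109.704641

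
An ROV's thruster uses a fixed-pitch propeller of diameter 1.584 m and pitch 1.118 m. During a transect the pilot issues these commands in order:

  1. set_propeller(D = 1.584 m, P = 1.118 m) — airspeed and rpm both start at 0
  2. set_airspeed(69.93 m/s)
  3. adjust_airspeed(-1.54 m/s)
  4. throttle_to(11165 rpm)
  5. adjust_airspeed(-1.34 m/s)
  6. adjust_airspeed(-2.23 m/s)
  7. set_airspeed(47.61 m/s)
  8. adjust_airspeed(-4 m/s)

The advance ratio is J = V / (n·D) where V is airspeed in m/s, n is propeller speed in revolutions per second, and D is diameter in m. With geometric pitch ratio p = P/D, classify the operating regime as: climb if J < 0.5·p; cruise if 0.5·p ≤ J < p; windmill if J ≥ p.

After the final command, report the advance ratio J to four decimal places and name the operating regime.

J = 0.1480, regime = climb

set_propeller: D = 1.584 m, P = 1.118 m (p = P/D = 0.705808); state ← (V=0, rpm=0)
set_airspeed(69.93): V ← 69.93 m/s
adjust_airspeed(-1.54): V ← 69.93 -1.54 = 68.39 m/s
throttle_to(11165): rpm ← 11165
adjust_airspeed(-1.34): V ← 68.39 -1.34 = 67.05 m/s
adjust_airspeed(-2.23): V ← 67.05 -2.23 = 64.82 m/s
set_airspeed(47.61): V ← 47.61 m/s
adjust_airspeed(-4): V ← 47.61 -4 = 43.61 m/s
final state: V = 43.61 m/s, rpm = 11165 → n = rpm/60 = 186.083333 rev/s
J = V / (n·D) = 43.61 / (186.083333 × 1.584) = 0.147953
regime bands: climb J<0.3529 | cruise [0.3529, 0.7058) | windmill J≥0.7058
J = 0.1480 → climb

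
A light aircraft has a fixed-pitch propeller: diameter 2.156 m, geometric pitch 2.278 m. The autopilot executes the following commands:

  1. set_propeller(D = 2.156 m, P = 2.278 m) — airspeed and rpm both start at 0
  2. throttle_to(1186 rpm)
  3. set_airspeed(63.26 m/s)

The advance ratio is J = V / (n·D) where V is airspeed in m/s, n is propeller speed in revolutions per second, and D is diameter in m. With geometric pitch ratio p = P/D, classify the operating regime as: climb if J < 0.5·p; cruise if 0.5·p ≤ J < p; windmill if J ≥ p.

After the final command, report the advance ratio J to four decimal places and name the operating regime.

J = 1.4844, regime = windmill

set_propeller: D = 2.156 m, P = 2.278 m (p = P/D = 1.056586); state ← (V=0, rpm=0)
throttle_to(1186): rpm ← 1186
set_airspeed(63.26): V ← 63.26 m/s
final state: V = 63.26 m/s, rpm = 1186 → n = rpm/60 = 19.766667 rev/s
J = V / (n·D) = 63.26 / (19.766667 × 2.156) = 1.484386
regime bands: climb J<0.5283 | cruise [0.5283, 1.0566) | windmill J≥1.0566
J = 1.4844 → windmill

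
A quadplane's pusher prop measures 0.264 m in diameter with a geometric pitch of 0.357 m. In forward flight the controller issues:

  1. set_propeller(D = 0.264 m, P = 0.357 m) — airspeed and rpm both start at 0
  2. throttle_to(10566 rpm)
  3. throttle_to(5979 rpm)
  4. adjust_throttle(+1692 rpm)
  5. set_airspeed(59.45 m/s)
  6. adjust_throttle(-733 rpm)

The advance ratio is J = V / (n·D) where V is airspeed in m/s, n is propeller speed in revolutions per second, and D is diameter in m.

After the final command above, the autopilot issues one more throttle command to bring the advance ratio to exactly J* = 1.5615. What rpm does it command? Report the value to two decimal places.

rpm = 8652.81

set_propeller: D = 0.264 m, P = 0.357 m (p = P/D = 1.352273); state ← (V=0, rpm=0)
throttle_to(10566): rpm ← 10566
throttle_to(5979): rpm ← 5979
adjust_throttle(+1692): rpm ← 5979 +1692 = 7671
set_airspeed(59.45): V ← 59.45 m/s
adjust_throttle(-733): rpm ← 7671 -733 = 6938
final state: V = 59.45 m/s, rpm = 6938 → n = rpm/60 = 115.633333 rev/s
target J* = 1.5615; solve J* = V/(n·D) for n: n = V/(J*·D) = 59.45/(1.5615 × 0.264) = 144.213509 rev/s
rpm = 60·n = 8652.810526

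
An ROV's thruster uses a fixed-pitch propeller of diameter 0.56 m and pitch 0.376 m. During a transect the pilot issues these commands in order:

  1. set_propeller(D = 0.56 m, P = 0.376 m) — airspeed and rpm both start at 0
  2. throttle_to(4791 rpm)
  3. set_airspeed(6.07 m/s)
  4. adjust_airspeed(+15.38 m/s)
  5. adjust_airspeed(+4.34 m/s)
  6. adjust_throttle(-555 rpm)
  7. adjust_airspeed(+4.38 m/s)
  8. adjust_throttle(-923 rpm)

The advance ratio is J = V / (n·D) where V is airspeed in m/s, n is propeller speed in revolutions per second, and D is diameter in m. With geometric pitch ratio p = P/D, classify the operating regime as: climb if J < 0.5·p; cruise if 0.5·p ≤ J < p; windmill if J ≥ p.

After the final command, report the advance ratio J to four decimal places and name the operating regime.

J = 0.9757, regime = windmill

set_propeller: D = 0.56 m, P = 0.376 m (p = P/D = 0.671429); state ← (V=0, rpm=0)
throttle_to(4791): rpm ← 4791
set_airspeed(6.07): V ← 6.07 m/s
adjust_airspeed(+15.38): V ← 6.07 +15.38 = 21.45 m/s
adjust_airspeed(+4.34): V ← 21.45 +4.34 = 25.79 m/s
adjust_throttle(-555): rpm ← 4791 -555 = 4236
adjust_airspeed(+4.38): V ← 25.79 +4.38 = 30.17 m/s
adjust_throttle(-923): rpm ← 4236 -923 = 3313
final state: V = 30.17 m/s, rpm = 3313 → n = rpm/60 = 55.216667 rev/s
J = V / (n·D) = 30.17 / (55.216667 × 0.56) = 0.975702
regime bands: climb J<0.3357 | cruise [0.3357, 0.6714) | windmill J≥0.6714
J = 0.9757 → windmill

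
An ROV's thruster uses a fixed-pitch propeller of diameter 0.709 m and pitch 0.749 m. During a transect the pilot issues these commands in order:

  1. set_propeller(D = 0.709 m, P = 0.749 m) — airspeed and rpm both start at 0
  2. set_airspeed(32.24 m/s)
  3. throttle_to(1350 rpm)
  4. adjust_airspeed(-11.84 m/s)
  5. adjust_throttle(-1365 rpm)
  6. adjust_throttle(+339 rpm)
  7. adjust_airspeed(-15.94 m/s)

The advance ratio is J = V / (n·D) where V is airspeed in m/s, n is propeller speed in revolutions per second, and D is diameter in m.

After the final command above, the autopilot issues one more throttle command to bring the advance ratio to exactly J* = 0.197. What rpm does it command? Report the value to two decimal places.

set_propeller: D = 0.709 m, P = 0.749 m (p = P/D = 1.056417); state ← (V=0, rpm=0)
set_airspeed(32.24): V ← 32.24 m/s
throttle_to(1350): rpm ← 1350
adjust_airspeed(-11.84): V ← 32.24 -11.84 = 20.4 m/s
adjust_throttle(-1365): rpm ← 1350 -1365 = -15
adjust_throttle(+339): rpm ← -15 +339 = 324
adjust_airspeed(-15.94): V ← 20.4 -15.94 = 4.46 m/s
final state: V = 4.46 m/s, rpm = 324 → n = rpm/60 = 5.400000 rev/s
target J* = 0.197; solve J* = V/(n·D) for n: n = V/(J*·D) = 4.46/(0.197 × 0.709) = 31.931726 rev/s
rpm = 60·n = 1915.903575

rpm = 1915.90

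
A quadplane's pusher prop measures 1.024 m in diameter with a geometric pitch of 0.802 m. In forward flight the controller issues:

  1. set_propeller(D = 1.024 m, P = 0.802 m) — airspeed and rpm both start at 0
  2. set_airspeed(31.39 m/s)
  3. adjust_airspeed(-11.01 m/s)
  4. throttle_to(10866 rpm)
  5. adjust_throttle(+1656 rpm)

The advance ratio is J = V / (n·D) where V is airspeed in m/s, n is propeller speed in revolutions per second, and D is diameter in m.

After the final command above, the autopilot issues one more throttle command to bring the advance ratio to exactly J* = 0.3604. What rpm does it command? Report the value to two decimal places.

rpm = 3313.38

set_propeller: D = 1.024 m, P = 0.802 m (p = P/D = 0.783203); state ← (V=0, rpm=0)
set_airspeed(31.39): V ← 31.39 m/s
adjust_airspeed(-11.01): V ← 31.39 -11.01 = 20.38 m/s
throttle_to(10866): rpm ← 10866
adjust_throttle(+1656): rpm ← 10866 +1656 = 12522
final state: V = 20.38 m/s, rpm = 12522 → n = rpm/60 = 208.700000 rev/s
target J* = 0.3604; solve J* = V/(n·D) for n: n = V/(J*·D) = 20.38/(0.3604 × 1.024) = 55.222929 rev/s
rpm = 60·n = 3313.375763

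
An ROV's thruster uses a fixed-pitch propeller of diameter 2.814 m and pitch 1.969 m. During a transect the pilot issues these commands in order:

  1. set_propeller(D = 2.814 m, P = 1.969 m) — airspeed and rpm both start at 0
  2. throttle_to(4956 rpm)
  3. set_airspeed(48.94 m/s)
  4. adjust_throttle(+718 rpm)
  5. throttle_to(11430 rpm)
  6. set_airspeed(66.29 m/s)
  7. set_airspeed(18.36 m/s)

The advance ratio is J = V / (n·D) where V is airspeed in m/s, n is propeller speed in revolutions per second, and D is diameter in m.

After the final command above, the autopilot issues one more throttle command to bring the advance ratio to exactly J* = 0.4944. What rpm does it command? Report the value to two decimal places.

set_propeller: D = 2.814 m, P = 1.969 m (p = P/D = 0.699716); state ← (V=0, rpm=0)
throttle_to(4956): rpm ← 4956
set_airspeed(48.94): V ← 48.94 m/s
adjust_throttle(+718): rpm ← 4956 +718 = 5674
throttle_to(11430): rpm ← 11430
set_airspeed(66.29): V ← 66.29 m/s
set_airspeed(18.36): V ← 18.36 m/s
final state: V = 18.36 m/s, rpm = 11430 → n = rpm/60 = 190.500000 rev/s
target J* = 0.4944; solve J* = V/(n·D) for n: n = V/(J*·D) = 18.36/(0.4944 × 2.814) = 13.196845 rev/s
rpm = 60·n = 791.810711

rpm = 791.81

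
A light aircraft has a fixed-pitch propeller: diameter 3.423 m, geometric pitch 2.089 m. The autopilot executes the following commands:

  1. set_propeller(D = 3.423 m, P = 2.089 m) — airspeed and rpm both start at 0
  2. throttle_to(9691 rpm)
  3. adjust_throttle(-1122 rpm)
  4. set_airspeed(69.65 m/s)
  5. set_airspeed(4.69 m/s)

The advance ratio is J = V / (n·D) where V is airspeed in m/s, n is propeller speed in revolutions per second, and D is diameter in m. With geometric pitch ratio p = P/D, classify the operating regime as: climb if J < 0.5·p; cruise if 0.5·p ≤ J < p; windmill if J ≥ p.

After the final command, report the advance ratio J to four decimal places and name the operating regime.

set_propeller: D = 3.423 m, P = 2.089 m (p = P/D = 0.610283); state ← (V=0, rpm=0)
throttle_to(9691): rpm ← 9691
adjust_throttle(-1122): rpm ← 9691 -1122 = 8569
set_airspeed(69.65): V ← 69.65 m/s
set_airspeed(4.69): V ← 4.69 m/s
final state: V = 4.69 m/s, rpm = 8569 → n = rpm/60 = 142.816667 rev/s
J = V / (n·D) = 4.69 / (142.816667 × 3.423) = 0.009594
regime bands: climb J<0.3051 | cruise [0.3051, 0.6103) | windmill J≥0.6103
J = 0.0096 → climb

J = 0.0096, regime = climb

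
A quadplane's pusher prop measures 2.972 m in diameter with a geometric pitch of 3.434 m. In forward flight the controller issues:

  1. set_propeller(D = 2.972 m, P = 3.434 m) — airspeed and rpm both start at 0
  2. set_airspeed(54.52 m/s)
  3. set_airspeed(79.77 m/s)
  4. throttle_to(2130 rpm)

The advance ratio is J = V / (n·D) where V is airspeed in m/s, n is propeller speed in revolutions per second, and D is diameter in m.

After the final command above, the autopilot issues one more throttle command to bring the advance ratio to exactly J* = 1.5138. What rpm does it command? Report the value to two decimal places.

rpm = 1063.83

set_propeller: D = 2.972 m, P = 3.434 m (p = P/D = 1.155451); state ← (V=0, rpm=0)
set_airspeed(54.52): V ← 54.52 m/s
set_airspeed(79.77): V ← 79.77 m/s
throttle_to(2130): rpm ← 2130
final state: V = 79.77 m/s, rpm = 2130 → n = rpm/60 = 35.500000 rev/s
target J* = 1.5138; solve J* = V/(n·D) for n: n = V/(J*·D) = 79.77/(1.5138 × 2.972) = 17.730553 rev/s
rpm = 60·n = 1063.833192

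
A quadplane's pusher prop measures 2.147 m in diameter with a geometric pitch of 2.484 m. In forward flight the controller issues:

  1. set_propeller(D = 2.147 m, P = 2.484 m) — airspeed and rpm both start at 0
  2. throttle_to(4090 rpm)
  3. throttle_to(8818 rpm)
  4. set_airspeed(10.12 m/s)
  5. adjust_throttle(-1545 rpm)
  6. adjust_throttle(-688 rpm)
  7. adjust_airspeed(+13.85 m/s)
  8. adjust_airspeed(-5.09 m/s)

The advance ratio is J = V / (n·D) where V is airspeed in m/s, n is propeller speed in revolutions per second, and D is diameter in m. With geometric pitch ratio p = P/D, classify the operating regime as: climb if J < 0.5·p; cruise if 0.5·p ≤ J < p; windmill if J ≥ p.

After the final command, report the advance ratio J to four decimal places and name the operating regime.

J = 0.0801, regime = climb

set_propeller: D = 2.147 m, P = 2.484 m (p = P/D = 1.156963); state ← (V=0, rpm=0)
throttle_to(4090): rpm ← 4090
throttle_to(8818): rpm ← 8818
set_airspeed(10.12): V ← 10.12 m/s
adjust_throttle(-1545): rpm ← 8818 -1545 = 7273
adjust_throttle(-688): rpm ← 7273 -688 = 6585
adjust_airspeed(+13.85): V ← 10.12 +13.85 = 23.97 m/s
adjust_airspeed(-5.09): V ← 23.97 -5.09 = 18.88 m/s
final state: V = 18.88 m/s, rpm = 6585 → n = rpm/60 = 109.750000 rev/s
J = V / (n·D) = 18.88 / (109.750000 × 2.147) = 0.080125
regime bands: climb J<0.5785 | cruise [0.5785, 1.1570) | windmill J≥1.1570
J = 0.0801 → climb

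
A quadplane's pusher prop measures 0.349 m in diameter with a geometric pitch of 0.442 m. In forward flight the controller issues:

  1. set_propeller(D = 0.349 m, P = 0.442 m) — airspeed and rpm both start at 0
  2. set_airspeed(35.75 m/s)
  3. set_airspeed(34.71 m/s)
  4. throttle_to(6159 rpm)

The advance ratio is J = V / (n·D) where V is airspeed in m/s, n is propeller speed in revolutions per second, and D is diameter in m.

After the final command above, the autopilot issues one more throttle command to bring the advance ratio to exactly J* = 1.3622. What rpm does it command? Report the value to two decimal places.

set_propeller: D = 0.349 m, P = 0.442 m (p = P/D = 1.266476); state ← (V=0, rpm=0)
set_airspeed(35.75): V ← 35.75 m/s
set_airspeed(34.71): V ← 34.71 m/s
throttle_to(6159): rpm ← 6159
final state: V = 34.71 m/s, rpm = 6159 → n = rpm/60 = 102.650000 rev/s
target J* = 1.3622; solve J* = V/(n·D) for n: n = V/(J*·D) = 34.71/(1.3622 × 0.349) = 73.011002 rev/s
rpm = 60·n = 4380.660141

rpm = 4380.66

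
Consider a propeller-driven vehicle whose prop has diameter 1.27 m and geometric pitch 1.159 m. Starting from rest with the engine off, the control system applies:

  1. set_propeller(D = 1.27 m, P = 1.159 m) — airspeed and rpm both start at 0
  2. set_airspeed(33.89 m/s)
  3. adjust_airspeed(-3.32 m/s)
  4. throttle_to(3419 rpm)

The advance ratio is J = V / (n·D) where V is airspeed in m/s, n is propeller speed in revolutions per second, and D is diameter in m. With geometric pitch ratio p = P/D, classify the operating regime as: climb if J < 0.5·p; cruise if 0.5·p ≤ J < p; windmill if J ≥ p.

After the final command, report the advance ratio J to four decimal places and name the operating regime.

set_propeller: D = 1.27 m, P = 1.159 m (p = P/D = 0.912598); state ← (V=0, rpm=0)
set_airspeed(33.89): V ← 33.89 m/s
adjust_airspeed(-3.32): V ← 33.89 -3.32 = 30.57 m/s
throttle_to(3419): rpm ← 3419
final state: V = 30.57 m/s, rpm = 3419 → n = rpm/60 = 56.983333 rev/s
J = V / (n·D) = 30.57 / (56.983333 × 1.27) = 0.422419
regime bands: climb J<0.4563 | cruise [0.4563, 0.9126) | windmill J≥0.9126
J = 0.4224 → climb

J = 0.4224, regime = climb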